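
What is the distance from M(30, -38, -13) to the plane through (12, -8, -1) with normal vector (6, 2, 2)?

The plane has equation n·(r − (12, -8, -1)) = 0, i.e. n·r = 54.
n = (6, 2, 2); n·P − 54 = 24; |n| = 2√11; distance = 24/(2√11) = 12/√11.

12/√11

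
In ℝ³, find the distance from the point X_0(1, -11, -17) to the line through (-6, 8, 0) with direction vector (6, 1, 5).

Direction vector d = (6, 1, 5).
AP = (7, -19, -17), and AP × d = (-78, -137, 121).
|AP × d|² = 39494 and |d|² = 62, so the distance is √(39494/62) = √637 = 7√13.

7√13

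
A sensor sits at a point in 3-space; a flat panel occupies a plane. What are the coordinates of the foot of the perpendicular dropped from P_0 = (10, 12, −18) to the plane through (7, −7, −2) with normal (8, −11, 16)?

(18, 1, -2)

n = (8, −11, 16), |n|² = 441, and n·P_0 − 101 = -441.
t = -441/441 = -1, so the foot is P_0 − t·n = (10, 12, −18) − (-1)·(8, −11, 16) = (18, 1, −2).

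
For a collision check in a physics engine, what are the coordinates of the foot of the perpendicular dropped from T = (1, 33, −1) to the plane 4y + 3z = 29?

The perpendicular from T has direction n = (0, 4, 3): r = (1, 33, −1) + t(0, 4, 3).
Substitute into the plane: n·(T + tn) = 29 gives 129 + 25t = 29, so t = -4.
Foot = (1, 33, −1) + (-4)·(0, 4, 3) = (1, 17, −13).

(1, 17, -13)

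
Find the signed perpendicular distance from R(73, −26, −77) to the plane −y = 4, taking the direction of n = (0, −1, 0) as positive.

n·R − 4 = 22.
|n| = 1, so the signed distance is 22/1 = 22.

22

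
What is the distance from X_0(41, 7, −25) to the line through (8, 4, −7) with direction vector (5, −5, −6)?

18√2

Direction vector d = (5, −5, −6).
AP = (33, 3, −18); AP·d = 258, |AP|² = 1422, |d|² = 86.
distance² = |AP|² − (AP·d)²/|d|² = 1422 − 66564/86 = 648, so the distance is 18√2.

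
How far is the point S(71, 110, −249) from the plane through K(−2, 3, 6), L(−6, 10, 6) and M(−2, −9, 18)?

KL = (−4, 7, 0) and KM = (0, −12, 12), so a normal is n = KL × KM = (84, 48, 48).
Then n·(71, 110, −249) − 264 = −972.
|n| = √(7056 + 2304 + 2304) = 108, so the distance is |-972|/108 = 9.

9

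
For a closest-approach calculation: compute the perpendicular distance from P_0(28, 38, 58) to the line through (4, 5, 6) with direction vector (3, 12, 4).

Direction vector d = (3, 12, 4).
AP = (24, 33, 52), and AP × d = (−492, 60, 189).
|AP × d|² = 281385 and |d|² = 169, so the distance is √(281385/169) = √1665 = 3√185.

3√185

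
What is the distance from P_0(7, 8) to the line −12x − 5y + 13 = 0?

111/13

d = |(-12)·7 + (-5)·8 − (-13)| / √(144 + 25) = |-111|/13 = 111/13.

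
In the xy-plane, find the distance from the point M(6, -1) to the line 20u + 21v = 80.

d = |20·6 + 21·(-1) − 80| / √(400 + 441) = |19|/29 = 19/29.

19/29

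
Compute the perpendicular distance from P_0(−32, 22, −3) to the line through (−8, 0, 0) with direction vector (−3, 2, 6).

Direction vector d = (−3, 2, 6).
AP = (−24, 22, −3), and AP × d = (138, 153, 18).
|AP × d|² = 42777 and |d|² = 49, so the distance is √(42777/49) = √873 = 3√97.

3√97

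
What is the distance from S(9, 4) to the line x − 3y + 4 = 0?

√10/10

The normal to the line is n = (1, −3) with |n| = √10.
|n·S − (-4)| = |-3 − (-4)| = 1, so the distance is 1/√10.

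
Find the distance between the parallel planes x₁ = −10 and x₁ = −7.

Both planes have normal n = (1, 0, 0), |n| = 1. Any point on the first plane is at distance |(-7) − (-10)|/|n| = 3/1 = 3 from the second.

3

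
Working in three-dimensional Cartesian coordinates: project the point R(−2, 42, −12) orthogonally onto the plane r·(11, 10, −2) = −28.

(-24, 22, -8)

The perpendicular from R has direction n = (11, 10, −2): r = (−2, 42, −12) + t(11, 10, −2).
Substitute into the plane: n·(R + tn) = -28 gives 422 + 225t = -28, so t = -2.
Foot = (−2, 42, −12) + (-2)·(11, 10, −2) = (−24, 22, −8).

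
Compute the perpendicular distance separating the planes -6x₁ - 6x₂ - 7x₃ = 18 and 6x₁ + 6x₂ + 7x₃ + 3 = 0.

Divide the second equation by -1 to match normals: -6x₁ - 6x₂ - 7x₃ = 3.
Both planes have normal n = (-6, -6, -7), |n| = 11. Any point on the first plane is at distance |3 − 18|/|n| = 15/11 from the second.

15/11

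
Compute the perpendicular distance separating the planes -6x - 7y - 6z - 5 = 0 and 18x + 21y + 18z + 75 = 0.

Divide the second equation by -3 to match normals: -6x - 7y - 6z = 25.
Both planes have normal n = (-6, -7, -6), |n| = 11. Any point on the first plane is at distance |25 − 5|/|n| = 20/11 from the second.

20/11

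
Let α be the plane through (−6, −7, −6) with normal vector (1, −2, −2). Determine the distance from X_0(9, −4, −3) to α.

1

The plane has equation n·(r − (−6, −7, −6)) = 0, i.e. n·r = 20.
n = (1, −2, −2); n·P − 20 = 3; |n| = 3; distance = 3/3 = 1.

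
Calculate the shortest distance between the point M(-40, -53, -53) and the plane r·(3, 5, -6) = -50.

n = (3, 5, -6); n·P − (-50) = -17; |n| = √70; distance = 17/√70 = 17√70/70.

17/√70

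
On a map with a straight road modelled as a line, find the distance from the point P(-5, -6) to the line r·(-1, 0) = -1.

d = |(-1)·(-5) + 0·(-6) − (-1)| / √(1 + 0) = |6|/1 = 6.

6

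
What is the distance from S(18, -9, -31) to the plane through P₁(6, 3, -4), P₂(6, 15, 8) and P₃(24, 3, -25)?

6/11

P₁P₂ = (0, 12, 12) and P₁P₃ = (18, 0, -21), so a normal is n = P₁P₂ × P₁P₃ = (-252, 216, -216).
d = |(-252)·18 + 216·(-9) + (-216)·(-31) − 0| / √(63504 + 46656 + 46656) = |216| / 396 = 6/11.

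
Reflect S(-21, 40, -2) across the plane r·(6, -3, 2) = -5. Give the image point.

(39, 10, 18)

n = (6, -3, 2), |n|² = 49, n·S − (-5) = -245, so t = -245/49 = -5.
Foot F = S − (-5)·n = (9, 25, 8); the reflection is 2F − S = (39, 10, 18).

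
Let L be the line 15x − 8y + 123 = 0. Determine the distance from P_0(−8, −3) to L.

The normal to the line is n = (15, −8) with |n| = 17.
|n·P_0 − (-123)| = |-96 − (-123)| = 27, so the distance is 27/17.

27/17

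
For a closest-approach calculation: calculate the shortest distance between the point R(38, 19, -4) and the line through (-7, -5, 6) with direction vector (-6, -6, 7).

Direction vector d = (-6, -6, 7).
AP = (45, 24, -10), and AP × d = (108, -255, -126).
|AP × d|² = 92565 and |d|² = 121, so the distance is √(92565/121) = √765 = 3√85.

3√85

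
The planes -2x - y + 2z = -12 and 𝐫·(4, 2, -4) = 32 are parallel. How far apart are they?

4/3

Divide the second equation by -2 to match normals: -2x - y + 2z = -16.
With common normal n = (-2, -1, 2) (|n| = 3), the distance is |(-12) − (-16)|/|n| = 4/3.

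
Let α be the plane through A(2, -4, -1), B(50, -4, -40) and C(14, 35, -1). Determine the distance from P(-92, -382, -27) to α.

AB = (48, 0, -39) and AC = (12, 39, 0), so a normal is n = AB × AC = (1521, -468, 1872).
Then n·(-92, -382, -27) - 3042 = -14742.
|n| = √(2313441 + 219024 + 3504384) = 2457, so the distance is |-14742|/2457 = 6.

6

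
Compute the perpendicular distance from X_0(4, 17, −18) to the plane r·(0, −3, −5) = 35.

2√34/17

d = |(-3)·17 + (-5)·(-18) − 35| / √(0 + 9 + 25) = |4| / √34 = 4/√34.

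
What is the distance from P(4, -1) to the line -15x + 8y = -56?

12/17

d = |(-15)·4 + 8·(-1) − (-56)| / √(225 + 64) = |-12|/17 = 12/17.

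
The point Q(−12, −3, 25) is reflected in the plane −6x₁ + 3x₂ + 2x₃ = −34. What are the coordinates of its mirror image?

(24, -21, 13)

n = (−6, 3, 2), |n|² = 49, n·Q − (-34) = 147, so t = 147/49 = 3.
Foot F = Q − 3·n = (6, −12, 19); the reflection is 2F − Q = (24, −21, 13).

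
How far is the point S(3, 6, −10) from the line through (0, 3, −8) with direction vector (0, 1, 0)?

√13

Direction vector d = (0, 1, 0).
AP = (3, 3, −2), and AP × d = (2, 0, 3).
|AP × d|² = 13 and |d|² = 1, so the distance is √13.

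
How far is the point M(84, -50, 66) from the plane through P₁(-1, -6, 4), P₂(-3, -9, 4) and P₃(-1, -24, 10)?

29/7

P₁P₂ = (-2, -3, 0) and P₁P₃ = (0, -18, 6), so a normal is n = P₁P₂ × P₁P₃ = (-18, 12, 36).
n = (-18, 12, 36); n·P − 90 = 174; |n| = 42; distance = 174/42 = 29/7.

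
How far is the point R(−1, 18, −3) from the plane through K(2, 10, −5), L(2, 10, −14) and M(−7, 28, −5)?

KL = (0, 0, −9) and KM = (−9, 18, 0), so a normal is n = KL × KM = (162, 81, 0).
Then n·(−1, 18, −3) − 1134 = 162.
|n| = √(26244 + 6561 + 0) = 81√5, so the distance is |162|/(81√5) = 2/√5.

2/√5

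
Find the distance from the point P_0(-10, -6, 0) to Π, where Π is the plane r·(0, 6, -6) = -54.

3/√2

Normal vector n = (0, 6, -6), and n·(-10, -6, 0) - (-54) = 18.
|n| = √(0 + 36 + 36) = 6√2, so the distance is |18|/(6√2) = 3/√2.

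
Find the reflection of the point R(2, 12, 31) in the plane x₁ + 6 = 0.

n = (1, 0, 0), |n|² = 1, n·R − (-6) = 8, so t = 8/1 = 8.
Foot F = R − 8·n = (-6, 12, 31); the reflection is 2F − R = (-14, 12, 31).

(-14, 12, 31)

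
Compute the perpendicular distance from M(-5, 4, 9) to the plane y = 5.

1

Normal vector n = (0, 1, 0), and n·(-5, 4, 9) - 5 = -1.
|n| = √(0 + 1 + 0) = 1, so the distance is |-1|/1 = 1.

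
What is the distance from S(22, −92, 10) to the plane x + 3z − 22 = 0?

3√10

Normal vector n = (1, 0, 3), and n·(22, −92, 10) − 22 = 30.
|n| = √(1 + 0 + 9) = √10, so the distance is |30|/√10 = 3√10.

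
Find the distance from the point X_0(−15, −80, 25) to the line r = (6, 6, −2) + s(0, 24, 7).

√2941

Direction vector d = (0, 24, 7).
AP = (−21, −86, 27), and AP × d = (−1250, 147, −504).
|AP × d|² = 1838125 and |d|² = 625, so the distance is √(1838125/625) = √2941.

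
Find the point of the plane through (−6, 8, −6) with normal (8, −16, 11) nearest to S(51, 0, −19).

(43, 16, -30)

n = (8, −16, 11), |n|² = 441, and n·S − (-242) = 441.
t = 441/441 = 1, so the foot is S − t·n = (51, 0, −19) − 1·(8, −16, 11) = (43, 16, −30).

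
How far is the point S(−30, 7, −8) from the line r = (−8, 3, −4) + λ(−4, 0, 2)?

14

Direction vector d = (−4, 0, 2).
AP = (−22, 4, −4); AP·d = 80, |AP|² = 516, |d|² = 20.
distance² = |AP|² − (AP·d)²/|d|² = 516 − 6400/20 = 196, so the distance is 14.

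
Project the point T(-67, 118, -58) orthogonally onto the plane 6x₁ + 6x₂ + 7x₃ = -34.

The perpendicular from T has direction n = (6, 6, 7): r = (-67, 118, -58) + μ(6, 6, 7).
Substitute into the plane: n·(T + μn) = -34 gives -100 + 121μ = -34, so μ = 6/11.
Foot = (-67, 118, -58) + (6/11)·(6, 6, 7) = (-701/11, 1334/11, -596/11).

(-701/11, 1334/11, -596/11)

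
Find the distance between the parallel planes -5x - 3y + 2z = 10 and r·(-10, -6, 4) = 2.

9√38/38

Divide the second equation by 2 to match normals: -5x - 3y + 2z = 1.
Both planes have normal n = (-5, -3, 2), |n| = √38. Any point on the first plane is at distance |1 − 10|/|n| = 9/√38 from the second.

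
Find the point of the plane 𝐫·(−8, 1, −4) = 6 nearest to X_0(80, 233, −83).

The perpendicular from X_0 has direction n = (−8, 1, −4): r = (80, 233, −83) + μ(−8, 1, −4).
Substitute into the plane: n·(X_0 + μn) = 6 gives -75 + 81μ = 6, so μ = 1.
Foot = (80, 233, −83) + 1·(−8, 1, −4) = (72, 234, −87).

(72, 234, -87)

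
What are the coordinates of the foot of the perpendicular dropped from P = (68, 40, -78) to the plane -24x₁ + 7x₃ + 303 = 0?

n = (-24, 0, 7), |n|² = 625, and n·P − (-303) = -1875.
t = -1875/625 = -3, so the foot is P − t·n = (68, 40, -78) − (-3)·(-24, 0, 7) = (-4, 40, -57).

(-4, 40, -57)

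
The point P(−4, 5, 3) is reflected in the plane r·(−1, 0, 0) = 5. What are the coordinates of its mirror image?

(-6, 5, 3)

n = (−1, 0, 0), |n|² = 1, n·P − 5 = -1, so t = -1/1 = -1.
Foot F = P − (-1)·n = (−5, 5, 3); the reflection is 2F − P = (−6, 5, 3).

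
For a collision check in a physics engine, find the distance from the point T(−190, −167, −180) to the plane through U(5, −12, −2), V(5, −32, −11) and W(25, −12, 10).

7

UV = (0, −20, −9) and UW = (20, 0, 12), so a normal is n = UV × UW = (−240, −180, 400).
Then n·(−190, −167, −180) − 160 = 3500.
|n| = √(57600 + 32400 + 160000) = 500, so the distance is |3500|/500 = 7.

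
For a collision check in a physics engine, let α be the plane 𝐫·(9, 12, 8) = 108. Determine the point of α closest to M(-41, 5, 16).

The perpendicular from M has direction n = (9, 12, 8): r = (-41, 5, 16) + λ(9, 12, 8).
Substitute into the plane: n·(M + λn) = 108 gives -181 + 289λ = 108, so λ = 1.
Foot = (-41, 5, 16) + 1·(9, 12, 8) = (-32, 17, 24).

(-32, 17, 24)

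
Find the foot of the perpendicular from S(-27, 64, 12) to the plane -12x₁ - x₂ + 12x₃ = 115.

n = (-12, -1, 12), |n|² = 289, and n·S − 115 = 289.
t = 289/289 = 1, so the foot is S − t·n = (-27, 64, 12) − 1·(-12, -1, 12) = (-15, 65, 0).

(-15, 65, 0)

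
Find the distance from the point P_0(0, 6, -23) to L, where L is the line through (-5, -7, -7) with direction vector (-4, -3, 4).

9

Direction vector d = (-4, -3, 4).
AP = (5, 13, -16), and AP × d = (4, 44, 37).
|AP × d|² = 3321 and |d|² = 41, so the distance is √(3321/41) = √81 = 9.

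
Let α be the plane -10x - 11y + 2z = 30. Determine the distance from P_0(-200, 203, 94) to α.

5

Normal vector n = (-10, -11, 2), and n·(-200, 203, 94) - 30 = -75.
|n| = √(100 + 121 + 4) = 15, so the distance is |-75|/15 = 5.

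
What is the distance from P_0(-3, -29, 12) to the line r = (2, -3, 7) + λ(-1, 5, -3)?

√166

Direction vector d = (-1, 5, -3).
AP = (-5, -26, 5); AP·d = -140, |AP|² = 726, |d|² = 35.
distance² = |AP|² − (AP·d)²/|d|² = 726 − 19600/35 = 166, so the distance is √166.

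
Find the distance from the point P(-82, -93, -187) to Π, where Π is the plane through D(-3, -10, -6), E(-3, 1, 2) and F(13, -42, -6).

DE = (0, 11, 8) and DF = (16, -32, 0), so a normal is n = DE × DF = (256, 128, -176).
Then n·(-82, -93, -187) - (-992) = 1008.
|n| = √(65536 + 16384 + 30976) = 336, so the distance is |1008|/336 = 3.

3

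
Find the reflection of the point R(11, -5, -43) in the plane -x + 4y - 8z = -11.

(19, -37, 21)

n = (-1, 4, -8), |n|² = 81, n·R − (-11) = 324, so t = 324/81 = 4.
Foot F = R − 4·n = (15, -21, -11); the reflection is 2F − R = (19, -37, 21).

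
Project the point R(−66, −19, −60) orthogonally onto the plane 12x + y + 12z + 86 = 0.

The perpendicular from R has direction n = (12, 1, 12): r = (−66, −19, −60) + t(12, 1, 12).
Substitute into the plane: n·(R + tn) = -86 gives -1531 + 289t = -86, so t = 5.
Foot = (−66, −19, −60) + 5·(12, 1, 12) = (−6, −14, 0).

(-6, -14, 0)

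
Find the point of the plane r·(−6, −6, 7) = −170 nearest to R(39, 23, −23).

(21, 5, -2)

The perpendicular from R has direction n = (−6, −6, 7): r = (39, 23, −23) + λ(−6, −6, 7).
Substitute into the plane: n·(R + λn) = -170 gives -533 + 121λ = -170, so λ = 3.
Foot = (39, 23, −23) + 3·(−6, −6, 7) = (21, 5, −2).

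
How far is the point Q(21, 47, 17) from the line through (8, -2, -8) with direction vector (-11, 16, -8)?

Direction vector d = (-11, 16, -8).
AP = (13, 49, 25), and AP × d = (-792, -171, 747).
|AP × d|² = 1214514 and |d|² = 441, so the distance is √(1214514/441) = √2754 = 9√34.

9√34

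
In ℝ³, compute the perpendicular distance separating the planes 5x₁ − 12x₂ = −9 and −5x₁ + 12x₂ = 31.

Divide the second equation by -1 to match normals: 5x₁ − 12x₂ = -31.
Both planes have normal n = (5, −12, 0), |n| = 13. Any point on the first plane is at distance |(-31) − (-9)|/|n| = 22/13 from the second.

22/13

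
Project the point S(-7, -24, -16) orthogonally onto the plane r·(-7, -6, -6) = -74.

n = (-7, -6, -6), |n|² = 121, and n·S − (-74) = 363.
t = 363/121 = 3, so the foot is S − t·n = (-7, -24, -16) − 3·(-7, -6, -6) = (14, -6, 2).

(14, -6, 2)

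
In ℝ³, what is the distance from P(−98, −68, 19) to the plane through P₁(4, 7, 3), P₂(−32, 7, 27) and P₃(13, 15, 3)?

3

P₁P₂ = (−36, 0, 24) and P₁P₃ = (9, 8, 0), so a normal is n = P₁P₂ × P₁P₃ = (−192, 216, −288).
n = (−192, 216, −288); n·P − (-120) = -1224; |n| = 408; distance = 1224/408 = 3.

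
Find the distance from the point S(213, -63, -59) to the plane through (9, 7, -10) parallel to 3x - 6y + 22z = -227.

Parallel planes share the normal n = (3, -6, 22); since (9, 7, -10) lies on the plane, its equation is 3x - 6y + 22z = -235.
d = |3·213 + (-6)·(-63) + 22·(-59) − (-235)| / √(9 + 36 + 484) = |-46| / 23 = 2.

2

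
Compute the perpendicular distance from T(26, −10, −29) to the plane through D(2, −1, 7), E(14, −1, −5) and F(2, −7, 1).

DE = (12, 0, −12) and DF = (0, −6, −6), so a normal is n = DE × DF = (−72, 72, −72).
Then n·(26, −10, −29) − (−720) = 216.
|n| = √(5184 + 5184 + 5184) = 72√3, so the distance is |216|/(72√3) = √3.

√3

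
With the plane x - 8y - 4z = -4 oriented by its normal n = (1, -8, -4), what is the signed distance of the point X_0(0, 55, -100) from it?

-4

n·X_0 − (-4) = -36.
|n| = 9, so the signed distance is -36/9 = -4.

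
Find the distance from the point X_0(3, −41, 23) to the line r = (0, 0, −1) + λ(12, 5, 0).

3√233

Direction vector d = (12, 5, 0).
AP = (3, −41, 24); AP·d = -169, |AP|² = 2266, |d|² = 169.
distance² = |AP|² − (AP·d)²/|d|² = 2266 − 28561/169 = 2097, so the distance is 3√233.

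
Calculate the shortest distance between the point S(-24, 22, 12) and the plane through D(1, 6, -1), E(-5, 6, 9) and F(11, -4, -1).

DE = (-6, 0, 10) and DF = (10, -10, 0), so a normal is n = DE × DF = (100, 100, 60).
n = (100, 100, 60); n·P − 640 = -120; |n| = 20√59; distance = 120/(20√59) = 6/√59.

6√59/59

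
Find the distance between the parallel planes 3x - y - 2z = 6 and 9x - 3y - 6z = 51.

Divide the second equation by 3 to match normals: 3x - y - 2z = 17.
Both planes have normal n = (3, -1, -2), |n| = √14. Any point on the first plane is at distance |17 − 6|/|n| = 11/√14 from the second.

11/√14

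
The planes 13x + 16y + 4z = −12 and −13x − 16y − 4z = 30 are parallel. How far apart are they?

Divide the second equation by -1 to match normals: 13x + 16y + 4z = -30.
With common normal n = (13, 16, 4) (|n| = 21), the distance is |(-12) − (-30)|/|n| = 18/21 = 6/7.

6/7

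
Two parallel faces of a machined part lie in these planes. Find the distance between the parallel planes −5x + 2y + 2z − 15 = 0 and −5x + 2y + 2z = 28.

With common normal n = (−5, 2, 2) (|n| = √33), the distance is |15 − 28|/|n| = 13/√33 = 13√33/33.

13√33/33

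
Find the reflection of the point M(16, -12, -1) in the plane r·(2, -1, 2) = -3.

(-4, -2, -21)

With n = (2, -1, 2), the signed offset is (n·M − (-3))/|n|² = 45/9 = 5.
M' = M − 2t·n = (16, -12, -1) − 10·(2, -1, 2) = (-4, -2, -21).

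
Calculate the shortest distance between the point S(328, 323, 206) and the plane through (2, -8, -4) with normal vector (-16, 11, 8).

5

The plane has equation n·(r − (2, -8, -4)) = 0, i.e. n·r = -152.
n = (-16, 11, 8); n·P − (-152) = 105; |n| = 21; distance = 105/21 = 5.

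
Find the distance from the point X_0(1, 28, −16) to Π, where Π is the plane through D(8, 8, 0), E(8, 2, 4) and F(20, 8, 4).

1/√14

DE = (0, −6, 4) and DF = (12, 0, 4), so a normal is n = DE × DF = (−24, 48, 72).
Then n·(1, 28, −16) − 192 = −24.
|n| = √(576 + 2304 + 5184) = 24√14, so the distance is |-24|/(24√14) = 1/√14.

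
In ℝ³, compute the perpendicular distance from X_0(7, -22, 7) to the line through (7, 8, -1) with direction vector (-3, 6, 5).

6√19

Direction vector d = (-3, 6, 5).
AP = (0, -30, 8); AP·d = -140, |AP|² = 964, |d|² = 70.
distance² = |AP|² − (AP·d)²/|d|² = 964 − 19600/70 = 684, so the distance is 6√19.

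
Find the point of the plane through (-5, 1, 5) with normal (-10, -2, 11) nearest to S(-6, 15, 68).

(24, 21, 35)

n = (-10, -2, 11), |n|² = 225, and n·S − 103 = 675.
t = 675/225 = 3, so the foot is S − t·n = (-6, 15, 68) − 3·(-10, -2, 11) = (24, 21, 35).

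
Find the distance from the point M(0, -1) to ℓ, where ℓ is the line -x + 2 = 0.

d = |(-1)·0 + 0·(-1) − (-2)| / √(1 + 0) = |2|/1 = 2.

2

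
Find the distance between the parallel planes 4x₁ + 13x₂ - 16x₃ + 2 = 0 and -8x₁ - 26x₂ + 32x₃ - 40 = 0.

6/7

Divide the second equation by -2 to match normals: 4x₁ + 13x₂ - 16x₃ = -20.
With common normal n = (4, 13, -16) (|n| = 21), the distance is |(-2) − (-20)|/|n| = 18/21 = 6/7.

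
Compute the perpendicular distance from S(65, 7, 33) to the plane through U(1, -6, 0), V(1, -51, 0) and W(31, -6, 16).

1

UV = (0, -45, 0) and UW = (30, 0, 16), so a normal is n = UV × UW = (-720, 0, 1350).
d = |(-720)·65 + 1350·33 − (-720)| / √(518400 + 0 + 1822500) = |-1530| / 1530 = 1.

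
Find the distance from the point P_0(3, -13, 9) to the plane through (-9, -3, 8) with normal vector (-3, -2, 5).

11√38/38

The plane has equation n·(r − (-9, -3, 8)) = 0, i.e. n·r = 73.
Then n·(3, -13, 9) - 73 = -11.
|n| = √(9 + 4 + 25) = √38, so the distance is |-11|/√38 = 11/√38.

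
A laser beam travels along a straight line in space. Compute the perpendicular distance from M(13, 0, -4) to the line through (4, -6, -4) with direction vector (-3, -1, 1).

Direction vector d = (-3, -1, 1).
AP = (9, 6, 0); AP·d = -33, |AP|² = 117, |d|² = 11.
distance² = |AP|² − (AP·d)²/|d|² = 117 − 1089/11 = 18, so the distance is 3√2.

3√2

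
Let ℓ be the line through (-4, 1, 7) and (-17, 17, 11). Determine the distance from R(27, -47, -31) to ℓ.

A direction vector is d = (-13, 16, 4).
AP = (31, -48, -38), and AP × d = (416, 370, -128).
|AP × d|² = 326340 and |d|² = 441, so the distance is √(326340/441) = √740 = 2√185.

2√185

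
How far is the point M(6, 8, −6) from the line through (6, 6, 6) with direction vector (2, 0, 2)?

2√19

Direction vector d = (2, 0, 2).
AP = (0, 2, −12), and AP × d = (4, −24, −4).
|AP × d|² = 608 and |d|² = 8, so the distance is √(608/8) = √76 = 2√19.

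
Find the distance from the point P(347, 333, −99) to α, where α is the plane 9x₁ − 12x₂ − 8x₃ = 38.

7

d = |9·347 + (-12)·333 + (-8)·(-99) − 38| / √(81 + 144 + 64) = |-119| / 17 = 7.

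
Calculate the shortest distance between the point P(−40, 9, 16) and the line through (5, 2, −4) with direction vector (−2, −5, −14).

√2249

Direction vector d = (−2, −5, −14).
AP = (−45, 7, 20), and AP × d = (2, −670, 239).
|AP × d|² = 506025 and |d|² = 225, so the distance is √(506025/225) = √2249.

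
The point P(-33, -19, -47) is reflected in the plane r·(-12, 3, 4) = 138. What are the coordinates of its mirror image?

(-405/13, -253/13, -619/13)

With n = (-12, 3, 4), the signed offset is (n·P − 138)/|n|² = 13/169 = 1/13.
P' = P − 2t·n = (-33, -19, -47) − (2/13)·(-12, 3, 4) = (-405/13, -253/13, -619/13).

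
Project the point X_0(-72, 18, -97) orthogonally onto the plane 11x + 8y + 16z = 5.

(-17, 58, -17)

The perpendicular from X_0 has direction n = (11, 8, 16): r = (-72, 18, -97) + λ(11, 8, 16).
Substitute into the plane: n·(X_0 + λn) = 5 gives -2200 + 441λ = 5, so λ = 5.
Foot = (-72, 18, -97) + 5·(11, 8, 16) = (-17, 58, -17).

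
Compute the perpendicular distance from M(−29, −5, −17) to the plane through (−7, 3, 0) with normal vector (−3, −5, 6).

4/√70

The plane has equation n·(r − (−7, 3, 0)) = 0, i.e. n·r = 6.
d = |(-3)·(-29) + (-5)·(-5) + 6·(-17) − 6| / √(9 + 25 + 36) = |4| / √70 = 2√70/35.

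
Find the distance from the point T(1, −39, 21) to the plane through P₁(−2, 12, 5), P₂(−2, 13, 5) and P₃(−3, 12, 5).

P₁P₂ = (0, 1, 0) and P₁P₃ = (−1, 0, 0), so a normal is n = P₁P₂ × P₁P₃ = (0, 0, 1).
d = |1·21 − 5| / √(0 + 0 + 1) = |16| / 1 = 16.

16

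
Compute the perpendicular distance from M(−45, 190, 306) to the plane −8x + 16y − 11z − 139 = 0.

Normal vector n = (−8, 16, −11), and n·(−45, 190, 306) − 139 = −105.
|n| = √(64 + 256 + 121) = 21, so the distance is |-105|/21 = 5.

5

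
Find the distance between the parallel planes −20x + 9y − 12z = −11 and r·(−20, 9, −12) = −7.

4/25

Both planes have normal n = (−20, 9, −12), |n| = 25. Any point on the first plane is at distance |(-7) − (-11)|/|n| = 4/25 from the second.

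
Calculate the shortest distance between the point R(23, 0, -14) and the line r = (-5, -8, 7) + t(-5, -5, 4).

Direction vector d = (-5, -5, 4).
AP = (28, 8, -21), and AP × d = (-73, -7, -100).
|AP × d|² = 15378 and |d|² = 66, so the distance is √(15378/66) = √233.

√233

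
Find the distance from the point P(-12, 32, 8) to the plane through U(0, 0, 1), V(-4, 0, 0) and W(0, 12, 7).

8√21/7

UV = (-4, 0, -1) and UW = (0, 12, 6), so a normal is n = UV × UW = (12, 24, -48).
n = (12, 24, -48); n·P − (-48) = 288; |n| = 12√21; distance = 288/(12√21) = 8√21/7.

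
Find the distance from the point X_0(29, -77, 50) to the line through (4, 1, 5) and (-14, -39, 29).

A direction vector is d = (-18, -40, 24).
AP = (25, -78, 45); AP·d = 3750, |AP|² = 8734, |d|² = 2500.
distance² = |AP|² − (AP·d)²/|d|² = 8734 − 14062500/2500 = 3109, so the distance is √3109.

√3109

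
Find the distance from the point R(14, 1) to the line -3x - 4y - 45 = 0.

91/5

The normal to the line is n = (-3, -4) with |n| = 5.
|n·R − 45| = |-46 − 45| = 91, so the distance is 91/5.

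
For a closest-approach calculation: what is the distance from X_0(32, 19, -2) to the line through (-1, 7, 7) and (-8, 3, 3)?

A direction vector is d = (-7, -4, -4).
AP = (33, 12, -9), and AP × d = (-84, 195, -48).
|AP × d|² = 47385 and |d|² = 81, so the distance is √(47385/81) = √585 = 3√65.

3√65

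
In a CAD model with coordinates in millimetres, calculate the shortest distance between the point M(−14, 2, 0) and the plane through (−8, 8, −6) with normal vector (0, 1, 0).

6

The plane has equation n·(r − (−8, 8, −6)) = 0, i.e. n·r = 8.
n = (0, 1, 0); n·P − 8 = -6; |n| = 1; distance = 6/1 = 6.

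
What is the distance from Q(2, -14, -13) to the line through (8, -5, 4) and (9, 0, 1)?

A direction vector is d = (1, 5, -3).
AP = (-6, -9, -17), and AP × d = (112, -35, -21).
|AP × d|² = 14210 and |d|² = 35, so the distance is √(14210/35) = √406.

√406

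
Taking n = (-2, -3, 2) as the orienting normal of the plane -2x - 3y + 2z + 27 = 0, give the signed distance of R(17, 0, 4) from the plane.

n·R − (-27) = 1.
|n| = √17, so the signed distance is √17/17.

√17/17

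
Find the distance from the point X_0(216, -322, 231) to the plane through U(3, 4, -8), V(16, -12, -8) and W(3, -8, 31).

6

UV = (13, -16, 0) and UW = (0, -12, 39), so a normal is n = UV × UW = (-624, -507, -156).
Then n·(216, -322, 231) - (-2652) = -4914.
|n| = √(389376 + 257049 + 24336) = 819, so the distance is |-4914|/819 = 6.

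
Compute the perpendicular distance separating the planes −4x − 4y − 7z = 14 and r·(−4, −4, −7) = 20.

2/3

With common normal n = (−4, −4, −7) (|n| = 9), the distance is |14 − 20|/|n| = 6/9 = 2/3.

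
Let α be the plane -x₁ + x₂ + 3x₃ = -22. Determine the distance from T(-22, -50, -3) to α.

n = (-1, 1, 3); n·P − (-22) = -15; |n| = √11; distance = 15/√11 = 15√11/11.

15√11/11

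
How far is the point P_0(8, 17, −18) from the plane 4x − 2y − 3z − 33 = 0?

19/√29

n = (4, −2, −3); n·P − 33 = 19; |n| = √29; distance = 19/√29.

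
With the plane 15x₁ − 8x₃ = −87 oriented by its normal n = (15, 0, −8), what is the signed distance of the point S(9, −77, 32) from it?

-2

n·S − (-87) = -34.
|n| = 17, so the signed distance is -34/17 = -2.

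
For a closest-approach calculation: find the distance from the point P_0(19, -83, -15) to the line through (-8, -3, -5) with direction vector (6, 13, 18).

√5113

Direction vector d = (6, 13, 18).
AP = (27, -80, -10), and AP × d = (-1310, -546, 831).
|AP × d|² = 2704777 and |d|² = 529, so the distance is √(2704777/529) = √5113.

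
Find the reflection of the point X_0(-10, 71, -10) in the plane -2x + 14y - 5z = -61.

n = (-2, 14, -5), |n|² = 225, n·X_0 − (-61) = 1125, so t = 1125/225 = 5.
Foot F = X_0 − 5·n = (0, 1, 15); the reflection is 2F − X_0 = (10, -69, 40).

(10, -69, 40)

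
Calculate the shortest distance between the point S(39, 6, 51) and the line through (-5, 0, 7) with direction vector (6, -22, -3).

Direction vector d = (6, -22, -3).
AP = (44, 6, 44); AP·d = 0, |AP|² = 3908, |d|² = 529.
distance² = |AP|² − (AP·d)²/|d|² = 3908 − 0/529 = 3908, so the distance is 2√977.

2√977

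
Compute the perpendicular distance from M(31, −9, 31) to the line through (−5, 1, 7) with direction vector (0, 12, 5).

Direction vector d = (0, 12, 5).
AP = (36, −10, 24); AP·d = 0, |AP|² = 1972, |d|² = 169.
distance² = |AP|² − (AP·d)²/|d|² = 1972 − 0/169 = 1972, so the distance is 2√493.

2√493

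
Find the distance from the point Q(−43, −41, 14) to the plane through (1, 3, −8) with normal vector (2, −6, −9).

2

The plane has equation n·(r − (1, 3, −8)) = 0, i.e. n·r = 56.
Then n·(−43, −41, 14) − 56 = −22.
|n| = √(4 + 36 + 81) = 11, so the distance is |-22|/11 = 2.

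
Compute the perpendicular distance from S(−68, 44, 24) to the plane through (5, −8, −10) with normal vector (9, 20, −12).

1

The plane has equation n·(r − (5, −8, −10)) = 0, i.e. n·r = 5.
Then n·(−68, 44, 24) − 5 = −25.
|n| = √(81 + 400 + 144) = 25, so the distance is |-25|/25 = 1.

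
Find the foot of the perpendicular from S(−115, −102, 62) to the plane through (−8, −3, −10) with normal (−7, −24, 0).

n = (−7, −24, 0), |n|² = 625, and n·S − 128 = 3125.
t = 3125/625 = 5, so the foot is S − t·n = (−115, −102, 62) − 5·(−7, −24, 0) = (−80, 18, 62).

(-80, 18, 62)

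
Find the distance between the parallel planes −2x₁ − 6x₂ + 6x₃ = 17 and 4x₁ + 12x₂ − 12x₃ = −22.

Divide the second equation by -2 to match normals: −2x₁ − 6x₂ + 6x₃ = 11.
With common normal n = (−2, −6, 6) (|n| = 2√19), the distance is |17 − 11|/|n| = 6/(2√19) = 3√19/19.

3√19/19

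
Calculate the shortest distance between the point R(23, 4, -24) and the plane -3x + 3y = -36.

n = (-3, 3, 0); n·P − (-36) = -21; |n| = 3√2; distance = 21/(3√2) = 7√2/2.

7/√2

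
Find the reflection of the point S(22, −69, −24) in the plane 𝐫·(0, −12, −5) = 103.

n = (0, −12, −5), |n|² = 169, n·S − 103 = 845, so t = 845/169 = 5.
Foot F = S − 5·n = (22, −9, 1); the reflection is 2F − S = (22, 51, 26).

(22, 51, 26)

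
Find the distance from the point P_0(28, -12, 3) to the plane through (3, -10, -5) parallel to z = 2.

8

Parallel planes share the normal n = (0, 0, 1); since (3, -10, -5) lies on the plane, its equation is z = -5.
n = (0, 0, 1); n·P − (-5) = 8; |n| = 1; distance = 8/1 = 8.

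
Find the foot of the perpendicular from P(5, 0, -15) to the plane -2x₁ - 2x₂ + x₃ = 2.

(-1, -6, -12)

n = (-2, -2, 1), |n|² = 9, and n·P − 2 = -27.
t = -27/9 = -3, so the foot is P − t·n = (5, 0, -15) − (-3)·(-2, -2, 1) = (-1, -6, -12).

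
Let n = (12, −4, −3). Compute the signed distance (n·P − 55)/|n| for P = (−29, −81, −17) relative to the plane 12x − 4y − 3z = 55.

n·P − 55 = -28.
|n| = 13, so the signed distance is -28/13.

-28/13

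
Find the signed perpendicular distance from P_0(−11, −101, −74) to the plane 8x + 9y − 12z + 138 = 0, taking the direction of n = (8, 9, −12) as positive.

29/17

n·P_0 − (-138) = 29.
|n| = 17, so the signed distance is 29/17.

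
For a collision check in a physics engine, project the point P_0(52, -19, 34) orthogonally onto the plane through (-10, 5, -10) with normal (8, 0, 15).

n = (8, 0, 15), |n|² = 289, and n·P_0 − (-230) = 1156.
t = 1156/289 = 4, so the foot is P_0 − t·n = (52, -19, 34) − 4·(8, 0, 15) = (20, -19, -26).

(20, -19, -26)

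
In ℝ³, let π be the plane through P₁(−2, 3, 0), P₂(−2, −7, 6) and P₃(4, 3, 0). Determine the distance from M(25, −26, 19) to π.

8/√34

P₁P₂ = (0, −10, 6) and P₁P₃ = (6, 0, 0), so a normal is n = P₁P₂ × P₁P₃ = (0, 36, 60).
Then n·(25, −26, 19) − 108 = 96.
|n| = √(0 + 1296 + 3600) = 12√34, so the distance is |96|/(12√34) = 8/√34.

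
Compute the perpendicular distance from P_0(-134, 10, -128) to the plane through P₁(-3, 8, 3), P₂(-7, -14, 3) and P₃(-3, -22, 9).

P₁P₂ = (-4, -22, 0) and P₁P₃ = (0, -30, 6), so a normal is n = P₁P₂ × P₁P₃ = (-132, 24, 120).
Then n·(-134, 10, -128) - 948 = 1620.
|n| = √(17424 + 576 + 14400) = 180, so the distance is |1620|/180 = 9.

9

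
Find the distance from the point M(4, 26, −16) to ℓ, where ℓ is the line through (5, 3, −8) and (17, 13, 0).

A direction vector is d = (12, 10, 8).
AP = (−1, 23, −8), and AP × d = (264, −88, −286).
|AP × d|² = 159236 and |d|² = 308, so the distance is √(159236/308) = √517.

√517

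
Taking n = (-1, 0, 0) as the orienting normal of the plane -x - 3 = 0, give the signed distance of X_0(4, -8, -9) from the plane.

-7

n·X_0 − 3 = -7.
|n| = 1, so the signed distance is -7/1 = -7.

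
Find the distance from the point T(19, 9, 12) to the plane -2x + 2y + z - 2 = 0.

Normal vector n = (-2, 2, 1), and n·(19, 9, 12) - 2 = -10.
|n| = √(4 + 4 + 1) = 3, so the distance is |-10|/3 = 10/3.

10/3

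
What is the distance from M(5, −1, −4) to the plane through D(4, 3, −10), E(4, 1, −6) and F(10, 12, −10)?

5/√14

DE = (0, −2, 4) and DF = (6, 9, 0), so a normal is n = DE × DF = (−36, 24, 12).
Then n·(5, −1, −4) − (−192) = −60.
|n| = √(1296 + 576 + 144) = 12√14, so the distance is |-60|/(12√14) = 5/√14.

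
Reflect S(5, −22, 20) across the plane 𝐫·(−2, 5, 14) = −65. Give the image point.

(9, -32, -8)

With n = (−2, 5, 14), the signed offset is (n·S − (-65))/|n|² = 225/225 = 1.
S' = S − 2t·n = (5, −22, 20) − 2·(−2, 5, 14) = (9, −32, −8).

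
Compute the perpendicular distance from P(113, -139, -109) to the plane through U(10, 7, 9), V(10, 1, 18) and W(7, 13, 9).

UV = (0, -6, 9) and UW = (-3, 6, 0), so a normal is n = UV × UW = (-54, -27, -18).
n = (-54, -27, -18); n·P − (-891) = 504; |n| = 63; distance = 504/63 = 8.

8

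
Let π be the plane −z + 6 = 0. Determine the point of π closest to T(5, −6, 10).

(5, -6, 6)

The perpendicular from T has direction n = (0, 0, −1): r = (5, −6, 10) + μ(0, 0, −1).
Substitute into the plane: n·(T + μn) = -6 gives -10 + 1μ = -6, so μ = 4.
Foot = (5, −6, 10) + 4·(0, 0, −1) = (5, −6, 6).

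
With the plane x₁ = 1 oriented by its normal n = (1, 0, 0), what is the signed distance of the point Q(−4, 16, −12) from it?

n·Q − 1 = -5.
|n| = 1, so the signed distance is -5/1 = -5.

-5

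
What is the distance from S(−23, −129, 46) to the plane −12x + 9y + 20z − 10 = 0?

d = |(-12)·(-23) + 9·(-129) + 20·46 − 10| / √(144 + 81 + 400) = |25| / 25 = 1.

1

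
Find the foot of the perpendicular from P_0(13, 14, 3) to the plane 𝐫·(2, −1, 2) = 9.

(11, 15, 1)

n = (2, −1, 2), |n|² = 9, and n·P_0 − 9 = 9.
t = 9/9 = 1, so the foot is P_0 − t·n = (13, 14, 3) − 1·(2, −1, 2) = (11, 15, 1).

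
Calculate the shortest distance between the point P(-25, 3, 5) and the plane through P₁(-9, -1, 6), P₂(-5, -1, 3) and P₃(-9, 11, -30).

P₁P₂ = (4, 0, -3) and P₁P₃ = (0, 12, -36), so a normal is n = P₁P₂ × P₁P₃ = (36, 144, 48).
n = (36, 144, 48); n·P − (-180) = -48; |n| = 156; distance = 48/156 = 4/13.

4/13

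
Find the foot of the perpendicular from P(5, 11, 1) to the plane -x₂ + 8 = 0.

(5, 8, 1)

The perpendicular from P has direction n = (0, -1, 0): r = (5, 11, 1) + λ(0, -1, 0).
Substitute into the plane: n·(P + λn) = -8 gives -11 + 1λ = -8, so λ = 3.
Foot = (5, 11, 1) + 3·(0, -1, 0) = (5, 8, 1).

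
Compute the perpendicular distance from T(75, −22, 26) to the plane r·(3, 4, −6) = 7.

Normal vector n = (3, 4, −6), and n·(75, −22, 26) − 7 = −26.
|n| = √(9 + 16 + 36) = √61, so the distance is |-26|/√61 = 26/√61.

26/√61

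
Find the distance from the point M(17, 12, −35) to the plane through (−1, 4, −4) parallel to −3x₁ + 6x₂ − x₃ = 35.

Parallel planes share the normal n = (−3, 6, −1); since (−1, 4, −4) lies on the plane, its equation is −3x₁ + 6x₂ − x₃ = 31.
d = |(-3)·17 + 6·12 + (-1)·(-35) − 31| / √(9 + 36 + 1) = |25| / √46 = 25√46/46.

25/√46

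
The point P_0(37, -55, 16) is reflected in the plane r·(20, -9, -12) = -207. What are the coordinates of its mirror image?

With n = (20, -9, -12), the signed offset is (n·P_0 − (-207))/|n|² = 1250/625 = 2.
P_0' = P_0 − 2t·n = (37, -55, 16) − 4·(20, -9, -12) = (-43, -19, 64).

(-43, -19, 64)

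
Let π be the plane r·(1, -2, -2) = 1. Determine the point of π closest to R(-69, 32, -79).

The perpendicular from R has direction n = (1, -2, -2): r = (-69, 32, -79) + t(1, -2, -2).
Substitute into the plane: n·(R + tn) = 1 gives 25 + 9t = 1, so t = -8/3.
Foot = (-69, 32, -79) + (-8/3)·(1, -2, -2) = (-215/3, 112/3, -221/3).

(-215/3, 112/3, -221/3)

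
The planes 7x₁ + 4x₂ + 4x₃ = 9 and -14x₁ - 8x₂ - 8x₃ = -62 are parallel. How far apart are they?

Divide the second equation by -2 to match normals: 7x₁ + 4x₂ + 4x₃ = 31.
Both planes have normal n = (7, 4, 4), |n| = 9. Any point on the first plane is at distance |31 − 9|/|n| = 22/9 from the second.

22/9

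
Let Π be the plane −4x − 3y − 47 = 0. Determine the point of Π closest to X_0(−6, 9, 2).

(-14, 3, 2)

n = (−4, −3, 0), |n|² = 25, and n·X_0 − 47 = -50.
t = -50/25 = -2, so the foot is X_0 − t·n = (−6, 9, 2) − (-2)·(−4, −3, 0) = (−14, 3, 2).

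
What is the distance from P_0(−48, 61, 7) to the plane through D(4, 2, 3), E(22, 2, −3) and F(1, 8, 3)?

DE = (18, 0, −6) and DF = (−3, 6, 0), so a normal is n = DE × DF = (36, 18, 108).
n = (36, 18, 108); n·P − 504 = -378; |n| = 18√41; distance = 378/(18√41) = 21/√41.

21√41/41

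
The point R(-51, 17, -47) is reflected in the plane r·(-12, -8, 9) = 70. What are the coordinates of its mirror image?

(-891/17, 273/17, -781/17)

n = (-12, -8, 9), |n|² = 289, n·R − 70 = -17, so t = -17/289 = -1/17.
Foot F = R − (-1/17)·n = (-879/17, 281/17, -790/17); the reflection is 2F − R = (-891/17, 273/17, -781/17).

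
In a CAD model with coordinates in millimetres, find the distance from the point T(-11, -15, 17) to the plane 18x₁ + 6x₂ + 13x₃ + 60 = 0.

Normal vector n = (18, 6, 13), and n·(-11, -15, 17) - (-60) = -7.
|n| = √(324 + 36 + 169) = 23, so the distance is |-7|/23 = 7/23.

7/23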